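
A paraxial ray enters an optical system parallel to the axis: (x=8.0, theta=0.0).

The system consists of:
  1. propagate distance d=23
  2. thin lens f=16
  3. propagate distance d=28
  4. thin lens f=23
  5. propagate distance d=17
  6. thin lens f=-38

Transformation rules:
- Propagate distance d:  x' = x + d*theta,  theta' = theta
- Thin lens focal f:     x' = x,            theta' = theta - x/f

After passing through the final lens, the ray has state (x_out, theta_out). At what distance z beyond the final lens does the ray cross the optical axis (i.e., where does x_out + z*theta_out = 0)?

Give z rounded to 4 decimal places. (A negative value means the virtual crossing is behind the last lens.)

Initial: x=8.0000 theta=0.0000
After 1 (propagate distance d=23): x=8.0000 theta=0.0000
After 2 (thin lens f=16): x=8.0000 theta=-0.5000
After 3 (propagate distance d=28): x=-6.0000 theta=-0.5000
After 4 (thin lens f=23): x=-6.0000 theta=-11/46 (≈-0.2391)
After 5 (propagate distance d=17): x=-463/46 (≈-10.0652) theta=-11/46 (≈-0.2391)
After 6 (thin lens f=-38): x=-463/46 (≈-10.0652) theta=-881/1748 (≈-0.5040)
z_focus = -x_out/theta_out = -(-463/46)/(-881/1748) = -17594/881 ≈ -19.9705
Rounded to 4 decimal places: z = -19.9705

Answer: -19.9705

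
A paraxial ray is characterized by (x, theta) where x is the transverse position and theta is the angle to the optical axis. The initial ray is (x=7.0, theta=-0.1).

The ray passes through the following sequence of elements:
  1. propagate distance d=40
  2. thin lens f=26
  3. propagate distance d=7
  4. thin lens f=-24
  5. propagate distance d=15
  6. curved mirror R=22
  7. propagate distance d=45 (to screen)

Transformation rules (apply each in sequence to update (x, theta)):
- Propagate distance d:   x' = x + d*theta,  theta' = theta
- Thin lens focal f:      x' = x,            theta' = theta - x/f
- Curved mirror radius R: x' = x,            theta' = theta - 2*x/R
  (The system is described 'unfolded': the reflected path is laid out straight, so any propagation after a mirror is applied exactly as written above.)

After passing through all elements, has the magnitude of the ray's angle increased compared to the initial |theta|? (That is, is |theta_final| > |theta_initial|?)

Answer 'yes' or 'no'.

Answer: no

Derivation:
Initial: x=7.0000 theta=-0.1000
After 1 (propagate distance d=40): x=3.0000 theta=-0.1000
After 2 (thin lens f=26): x=3.0000 theta=-14/65 (≈-0.2154)
After 3 (propagate distance d=7): x=97/65 (≈1.4923) theta=-14/65 (≈-0.2154)
After 4 (thin lens f=-24): x=97/65 (≈1.4923) theta=-239/1560 (≈-0.1532)
After 5 (propagate distance d=15): x=-419/520 (≈-0.8058) theta=-239/1560 (≈-0.1532)
After 6 (curved mirror R=22): x=-419/520 (≈-0.8058) theta=-343/4290 (≈-0.0800)
After 7 (propagate distance d=45 (to screen)): x=-25189/5720 (≈-4.4037) theta=-343/4290 (≈-0.0800)
|theta_initial|=0.1000 |theta_final|=343/4290 (≈0.0800) -> not increased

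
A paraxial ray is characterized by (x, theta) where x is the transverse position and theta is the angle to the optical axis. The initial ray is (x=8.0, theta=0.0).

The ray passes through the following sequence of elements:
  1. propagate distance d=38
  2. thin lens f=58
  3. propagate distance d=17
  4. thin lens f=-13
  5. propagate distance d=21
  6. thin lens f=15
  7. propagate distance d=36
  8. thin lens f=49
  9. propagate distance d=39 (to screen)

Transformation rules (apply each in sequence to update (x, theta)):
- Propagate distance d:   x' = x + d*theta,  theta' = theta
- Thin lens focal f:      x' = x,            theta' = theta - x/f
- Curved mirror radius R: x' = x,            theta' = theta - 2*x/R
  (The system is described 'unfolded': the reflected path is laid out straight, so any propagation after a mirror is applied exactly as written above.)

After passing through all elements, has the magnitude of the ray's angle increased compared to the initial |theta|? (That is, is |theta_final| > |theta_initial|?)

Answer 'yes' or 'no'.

Initial: x=8.0000 theta=0.0000
After 1 (propagate distance d=38): x=8.0000 theta=0.0000
After 2 (thin lens f=58): x=8.0000 theta=-4/29 (≈-0.1379)
After 3 (propagate distance d=17): x=164/29 (≈5.6552) theta=-4/29 (≈-0.1379)
After 4 (thin lens f=-13): x=164/29 (≈5.6552) theta=112/377 (≈0.2971)
After 5 (propagate distance d=21): x=4484/377 (≈11.8939) theta=112/377 (≈0.2971)
After 6 (thin lens f=15): x=4484/377 (≈11.8939) theta=-2804/5655 (≈-0.4958)
After 7 (propagate distance d=36): x=-11228/1885 (≈-5.9565) theta=-2804/5655 (≈-0.4958)
After 8 (thin lens f=49): x=-11228/1885 (≈-5.9565) theta=-14816/39585 (≈-0.3743)
After 9 (propagate distance d=39 (to screen)): x=-271204/13195 (≈-20.5535) theta=-14816/39585 (≈-0.3743)
|theta_initial|=0.0000 |theta_final|=14816/39585 (≈0.3743) -> increased

Answer: yes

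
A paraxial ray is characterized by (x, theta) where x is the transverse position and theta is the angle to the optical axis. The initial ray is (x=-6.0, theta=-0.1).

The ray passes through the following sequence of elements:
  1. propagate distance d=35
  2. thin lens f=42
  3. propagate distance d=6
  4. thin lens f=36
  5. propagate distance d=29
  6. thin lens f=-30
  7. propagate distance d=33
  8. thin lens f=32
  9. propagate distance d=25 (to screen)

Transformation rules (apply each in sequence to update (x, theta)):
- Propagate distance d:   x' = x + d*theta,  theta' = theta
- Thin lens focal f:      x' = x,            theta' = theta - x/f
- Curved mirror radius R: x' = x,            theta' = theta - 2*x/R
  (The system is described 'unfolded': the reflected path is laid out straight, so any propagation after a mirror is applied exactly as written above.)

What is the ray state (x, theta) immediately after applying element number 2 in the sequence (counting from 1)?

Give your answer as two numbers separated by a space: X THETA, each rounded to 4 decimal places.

Answer: -9.5000 0.1262

Derivation:
Initial: x=-6.0000 theta=-0.1000
After 1 (propagate distance d=35): x=-9.5000 theta=-0.1000
After 2 (thin lens f=42): x=-9.5000 theta=53/420 (≈0.1262)
Rounded to 4 decimal places: x = -9.5000, theta = 0.1262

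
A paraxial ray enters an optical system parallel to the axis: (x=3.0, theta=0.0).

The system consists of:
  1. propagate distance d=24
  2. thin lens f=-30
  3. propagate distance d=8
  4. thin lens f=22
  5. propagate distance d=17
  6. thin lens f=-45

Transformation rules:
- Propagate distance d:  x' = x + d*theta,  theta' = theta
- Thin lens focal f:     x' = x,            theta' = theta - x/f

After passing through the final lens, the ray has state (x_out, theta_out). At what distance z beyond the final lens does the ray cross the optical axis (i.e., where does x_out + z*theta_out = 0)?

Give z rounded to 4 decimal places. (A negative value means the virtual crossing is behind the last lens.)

Answer: 162.6923

Derivation:
Initial: x=3.0000 theta=0.0000
After 1 (propagate distance d=24): x=3.0000 theta=0.0000
After 2 (thin lens f=-30): x=3.0000 theta=0.1000
After 3 (propagate distance d=8): x=3.8000 theta=0.1000
After 4 (thin lens f=22): x=3.8000 theta=-4/55 (≈-0.0727)
After 5 (propagate distance d=17): x=141/55 (≈2.5636) theta=-4/55 (≈-0.0727)
After 6 (thin lens f=-45): x=141/55 (≈2.5636) theta=-13/825 (≈-0.0158)
z_focus = -x_out/theta_out = -(141/55)/(-13/825) = 2115/13 ≈ 162.6923
Rounded to 4 decimal places: z = 162.6923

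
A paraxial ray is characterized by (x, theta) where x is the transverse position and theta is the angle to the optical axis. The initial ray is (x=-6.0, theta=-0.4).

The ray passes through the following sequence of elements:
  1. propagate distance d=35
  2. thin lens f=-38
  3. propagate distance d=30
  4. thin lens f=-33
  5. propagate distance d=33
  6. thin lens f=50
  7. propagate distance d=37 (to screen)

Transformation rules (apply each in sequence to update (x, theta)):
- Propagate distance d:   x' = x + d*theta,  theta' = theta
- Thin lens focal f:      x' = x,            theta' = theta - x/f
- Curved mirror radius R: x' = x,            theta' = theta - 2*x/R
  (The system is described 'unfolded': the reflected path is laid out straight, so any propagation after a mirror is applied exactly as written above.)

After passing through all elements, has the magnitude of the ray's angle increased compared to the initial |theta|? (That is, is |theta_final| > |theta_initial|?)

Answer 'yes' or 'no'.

Initial: x=-6.0000 theta=-0.4000
After 1 (propagate distance d=35): x=-20.0000 theta=-0.4000
After 2 (thin lens f=-38): x=-20.0000 theta=-88/95 (≈-0.9263)
After 3 (propagate distance d=30): x=-908/19 (≈-47.7895) theta=-88/95 (≈-0.9263)
After 4 (thin lens f=-33): x=-908/19 (≈-47.7895) theta=-7444/3135 (≈-2.3745)
After 5 (propagate distance d=33): x=-11984/95 (≈-126.1474) theta=-7444/3135 (≈-2.3745)
After 6 (thin lens f=50): x=-11984/95 (≈-126.1474) theta=11636/78375 (≈0.1485)
After 7 (propagate distance d=37 (to screen)): x=-9456268/78375 (≈-120.6541) theta=11636/78375 (≈0.1485)
|theta_initial|=0.4000 |theta_final|=11636/78375 (≈0.1485) -> not increased

Answer: no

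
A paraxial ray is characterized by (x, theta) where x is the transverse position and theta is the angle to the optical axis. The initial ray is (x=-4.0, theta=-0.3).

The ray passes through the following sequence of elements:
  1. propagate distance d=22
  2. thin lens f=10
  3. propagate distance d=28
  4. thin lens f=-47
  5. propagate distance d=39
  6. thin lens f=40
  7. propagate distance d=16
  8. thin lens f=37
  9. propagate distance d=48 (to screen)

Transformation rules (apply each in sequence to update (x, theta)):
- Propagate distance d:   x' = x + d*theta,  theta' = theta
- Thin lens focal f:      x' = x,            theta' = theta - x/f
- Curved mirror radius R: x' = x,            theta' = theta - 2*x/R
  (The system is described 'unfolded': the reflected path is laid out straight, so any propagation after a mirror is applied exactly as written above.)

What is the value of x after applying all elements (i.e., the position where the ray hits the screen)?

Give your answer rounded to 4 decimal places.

Answer: -25.1004

Derivation:
Initial: x=-4.0000 theta=-0.3000
After 1 (propagate distance d=22): x=-10.6000 theta=-0.3000
After 2 (thin lens f=10): x=-10.6000 theta=0.7600
After 3 (propagate distance d=28): x=10.6800 theta=0.7600
After 4 (thin lens f=-47): x=10.6800 theta=232/235 (≈0.9872)
After 5 (propagate distance d=39): x=57789/1175 (≈49.1821) theta=232/235 (≈0.9872)
After 6 (thin lens f=40): x=57789/1175 (≈49.1821) theta=-11389/47000 (≈-0.2423)
After 7 (propagate distance d=16): x=266167/5875 (≈45.3050) theta=-11389/47000 (≈-0.2423)
After 8 (thin lens f=37): x=266167/5875 (≈45.3050) theta=-2550729/1739000 (≈-1.4668)
After 9 (propagate distance d=48 (to screen)): x=-1091239/43475 (≈-25.1004) theta=-2550729/1739000 (≈-1.4668)
Rounded to 4 decimal places: x = -25.1004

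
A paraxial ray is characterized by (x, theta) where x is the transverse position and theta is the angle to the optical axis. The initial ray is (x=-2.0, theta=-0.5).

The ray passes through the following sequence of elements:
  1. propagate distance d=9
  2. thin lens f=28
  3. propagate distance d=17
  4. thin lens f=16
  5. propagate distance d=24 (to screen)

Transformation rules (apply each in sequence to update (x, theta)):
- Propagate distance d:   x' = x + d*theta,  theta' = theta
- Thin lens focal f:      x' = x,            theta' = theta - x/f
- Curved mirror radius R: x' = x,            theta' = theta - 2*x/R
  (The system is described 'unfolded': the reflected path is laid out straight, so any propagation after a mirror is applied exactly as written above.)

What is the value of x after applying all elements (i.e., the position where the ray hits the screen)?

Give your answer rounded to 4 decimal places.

Initial: x=-2.0000 theta=-0.5000
After 1 (propagate distance d=9): x=-6.5000 theta=-0.5000
After 2 (thin lens f=28): x=-6.5000 theta=-15/56 (≈-0.2679)
After 3 (propagate distance d=17): x=-619/56 (≈-11.0536) theta=-15/56 (≈-0.2679)
After 4 (thin lens f=16): x=-619/56 (≈-11.0536) theta=379/896 (≈0.4230)
After 5 (propagate distance d=24 (to screen)): x=-101/112 (≈-0.9018) theta=379/896 (≈0.4230)
Rounded to 4 decimal places: x = -0.9018

Answer: -0.9018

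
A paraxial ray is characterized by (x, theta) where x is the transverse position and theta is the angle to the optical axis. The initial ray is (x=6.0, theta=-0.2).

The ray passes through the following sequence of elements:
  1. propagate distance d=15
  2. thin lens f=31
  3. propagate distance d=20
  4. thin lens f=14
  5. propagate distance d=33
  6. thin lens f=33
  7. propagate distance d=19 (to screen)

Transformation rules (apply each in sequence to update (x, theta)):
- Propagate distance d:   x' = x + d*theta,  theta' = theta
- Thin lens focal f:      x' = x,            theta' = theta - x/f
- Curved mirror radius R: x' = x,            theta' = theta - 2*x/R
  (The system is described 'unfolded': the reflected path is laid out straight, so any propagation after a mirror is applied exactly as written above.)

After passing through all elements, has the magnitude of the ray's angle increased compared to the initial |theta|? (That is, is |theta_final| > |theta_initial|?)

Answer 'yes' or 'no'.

Answer: no

Derivation:
Initial: x=6.0000 theta=-0.2000
After 1 (propagate distance d=15): x=3.0000 theta=-0.2000
After 2 (thin lens f=31): x=3.0000 theta=-46/155 (≈-0.2968)
After 3 (propagate distance d=20): x=-91/31 (≈-2.9355) theta=-46/155 (≈-0.2968)
After 4 (thin lens f=14): x=-91/31 (≈-2.9355) theta=-27/310 (≈-0.0871)
After 5 (propagate distance d=33): x=-1801/310 (≈-5.8097) theta=-27/310 (≈-0.0871)
After 6 (thin lens f=33): x=-1801/310 (≈-5.8097) theta=91/1023 (≈0.0890)
After 7 (propagate distance d=19 (to screen)): x=-42143/10230 (≈-4.1196) theta=91/1023 (≈0.0890)
|theta_initial|=0.2000 |theta_final|=91/1023 (≈0.0890) -> not increased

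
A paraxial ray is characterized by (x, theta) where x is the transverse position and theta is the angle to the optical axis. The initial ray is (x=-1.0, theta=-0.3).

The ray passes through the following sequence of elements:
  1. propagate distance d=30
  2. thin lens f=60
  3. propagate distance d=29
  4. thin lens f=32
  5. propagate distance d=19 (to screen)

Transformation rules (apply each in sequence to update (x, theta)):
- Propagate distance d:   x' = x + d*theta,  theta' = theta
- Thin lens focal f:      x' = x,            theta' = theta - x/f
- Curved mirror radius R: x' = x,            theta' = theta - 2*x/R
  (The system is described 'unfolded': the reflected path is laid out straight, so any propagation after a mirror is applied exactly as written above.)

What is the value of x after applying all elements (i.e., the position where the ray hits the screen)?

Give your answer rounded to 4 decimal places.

Answer: -8.1667

Derivation:
Initial: x=-1.0000 theta=-0.3000
After 1 (propagate distance d=30): x=-10.0000 theta=-0.3000
After 2 (thin lens f=60): x=-10.0000 theta=-2/15 (≈-0.1333)
After 3 (propagate distance d=29): x=-208/15 (≈-13.8667) theta=-2/15 (≈-0.1333)
After 4 (thin lens f=32): x=-208/15 (≈-13.8667) theta=0.3000
After 5 (propagate distance d=19 (to screen)): x=-49/6 (≈-8.1667) theta=0.3000
Rounded to 4 decimal places: x = -8.1667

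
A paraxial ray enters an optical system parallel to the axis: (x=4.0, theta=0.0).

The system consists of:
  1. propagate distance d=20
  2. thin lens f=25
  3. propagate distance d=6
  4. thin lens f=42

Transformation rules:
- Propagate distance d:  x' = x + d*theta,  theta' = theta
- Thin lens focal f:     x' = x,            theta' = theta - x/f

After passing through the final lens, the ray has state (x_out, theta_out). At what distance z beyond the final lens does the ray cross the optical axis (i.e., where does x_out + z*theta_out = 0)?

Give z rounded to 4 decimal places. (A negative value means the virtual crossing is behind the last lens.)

Answer: 13.0820

Derivation:
Initial: x=4.0000 theta=0.0000
After 1 (propagate distance d=20): x=4.0000 theta=0.0000
After 2 (thin lens f=25): x=4.0000 theta=-0.1600
After 3 (propagate distance d=6): x=3.0400 theta=-0.1600
After 4 (thin lens f=42): x=3.0400 theta=-122/525 (≈-0.2324)
z_focus = -x_out/theta_out = -(3.0400)/(-122/525) = 798/61 ≈ 13.0820
Rounded to 4 decimal places: z = 13.0820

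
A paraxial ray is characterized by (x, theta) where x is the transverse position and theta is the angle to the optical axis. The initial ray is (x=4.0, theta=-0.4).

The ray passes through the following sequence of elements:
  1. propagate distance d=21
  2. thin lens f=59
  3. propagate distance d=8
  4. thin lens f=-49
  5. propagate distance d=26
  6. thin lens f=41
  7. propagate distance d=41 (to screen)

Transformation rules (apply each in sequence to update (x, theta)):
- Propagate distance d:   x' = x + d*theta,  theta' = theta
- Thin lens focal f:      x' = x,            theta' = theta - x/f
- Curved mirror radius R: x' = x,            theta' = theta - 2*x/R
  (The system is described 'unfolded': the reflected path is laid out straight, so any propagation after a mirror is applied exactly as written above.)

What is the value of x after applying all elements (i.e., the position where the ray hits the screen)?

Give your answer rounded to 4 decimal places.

Initial: x=4.0000 theta=-0.4000
After 1 (propagate distance d=21): x=-4.4000 theta=-0.4000
After 2 (thin lens f=59): x=-4.4000 theta=-96/295 (≈-0.3254)
After 3 (propagate distance d=8): x=-2066/295 (≈-7.0034) theta=-96/295 (≈-0.3254)
After 4 (thin lens f=-49): x=-2066/295 (≈-7.0034) theta=-1354/2891 (≈-0.4684)
After 5 (propagate distance d=26): x=-277254/14455 (≈-19.1805) theta=-1354/2891 (≈-0.4684)
After 6 (thin lens f=41): x=-277254/14455 (≈-19.1805) theta=-316/592655 (≈-0.0005)
After 7 (propagate distance d=41 (to screen)): x=-55514/2891 (≈-19.2024) theta=-316/592655 (≈-0.0005)
Rounded to 4 decimal places: x = -19.2024

Answer: -19.2024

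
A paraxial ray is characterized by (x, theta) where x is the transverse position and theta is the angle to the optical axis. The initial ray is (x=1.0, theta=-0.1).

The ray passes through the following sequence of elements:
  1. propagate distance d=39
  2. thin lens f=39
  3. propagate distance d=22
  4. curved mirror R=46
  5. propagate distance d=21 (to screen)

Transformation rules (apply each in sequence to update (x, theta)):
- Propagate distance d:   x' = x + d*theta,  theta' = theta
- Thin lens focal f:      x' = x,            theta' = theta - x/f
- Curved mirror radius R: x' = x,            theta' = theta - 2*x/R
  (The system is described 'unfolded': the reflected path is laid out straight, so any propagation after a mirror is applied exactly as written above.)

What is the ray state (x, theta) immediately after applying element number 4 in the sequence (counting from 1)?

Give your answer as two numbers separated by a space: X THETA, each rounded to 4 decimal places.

Answer: -3.4641 0.1250

Derivation:
Initial: x=1.0000 theta=-0.1000
After 1 (propagate distance d=39): x=-2.9000 theta=-0.1000
After 2 (thin lens f=39): x=-2.9000 theta=-1/39 (≈-0.0256)
After 3 (propagate distance d=22): x=-1351/390 (≈-3.4641) theta=-1/39 (≈-0.0256)
After 4 (curved mirror R=46): x=-1351/390 (≈-3.4641) theta=1121/8970 (≈0.1250)
Rounded to 4 decimal places: x = -3.4641, theta = 0.1250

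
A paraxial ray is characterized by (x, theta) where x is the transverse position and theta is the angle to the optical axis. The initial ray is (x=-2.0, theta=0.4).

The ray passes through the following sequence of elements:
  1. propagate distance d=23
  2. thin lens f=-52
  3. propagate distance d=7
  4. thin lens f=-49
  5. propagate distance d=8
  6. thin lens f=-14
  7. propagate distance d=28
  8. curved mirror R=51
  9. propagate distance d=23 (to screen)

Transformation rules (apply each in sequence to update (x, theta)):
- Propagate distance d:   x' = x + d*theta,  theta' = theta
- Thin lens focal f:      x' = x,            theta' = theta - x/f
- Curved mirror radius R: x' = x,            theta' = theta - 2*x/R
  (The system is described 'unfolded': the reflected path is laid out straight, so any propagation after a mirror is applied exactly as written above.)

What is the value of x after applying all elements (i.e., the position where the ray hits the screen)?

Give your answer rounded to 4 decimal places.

Initial: x=-2.0000 theta=0.4000
After 1 (propagate distance d=23): x=7.2000 theta=0.4000
After 2 (thin lens f=-52): x=7.2000 theta=7/13 (≈0.5385)
After 3 (propagate distance d=7): x=713/65 (≈10.9692) theta=7/13 (≈0.5385)
After 4 (thin lens f=-49): x=713/65 (≈10.9692) theta=2428/3185 (≈0.7623)
After 5 (propagate distance d=8): x=54361/3185 (≈17.0678) theta=2428/3185 (≈0.7623)
After 6 (thin lens f=-14): x=54361/3185 (≈17.0678) theta=88353/44590 (≈1.9815)
After 7 (propagate distance d=28): x=231067/3185 (≈72.5485) theta=88353/44590 (≈1.9815)
After 8 (curved mirror R=51): x=231067/3185 (≈72.5485) theta=-1963873/2274090 (≈-0.8636)
After 9 (propagate distance d=23 (to screen)): x=119812759/2274090 (≈52.6860) theta=-1963873/2274090 (≈-0.8636)
Rounded to 4 decimal places: x = 52.6860

Answer: 52.6860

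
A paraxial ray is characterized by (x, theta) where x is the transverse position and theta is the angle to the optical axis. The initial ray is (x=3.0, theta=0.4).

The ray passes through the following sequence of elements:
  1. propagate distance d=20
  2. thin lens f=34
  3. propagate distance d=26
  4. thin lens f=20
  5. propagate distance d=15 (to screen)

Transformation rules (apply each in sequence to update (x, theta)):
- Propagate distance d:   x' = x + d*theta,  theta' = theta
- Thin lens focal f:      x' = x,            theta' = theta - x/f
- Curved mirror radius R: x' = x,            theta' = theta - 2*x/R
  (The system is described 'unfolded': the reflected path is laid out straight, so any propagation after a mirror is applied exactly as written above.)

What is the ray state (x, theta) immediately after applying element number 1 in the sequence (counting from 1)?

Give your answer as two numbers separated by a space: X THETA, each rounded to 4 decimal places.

Answer: 11.0000 0.4000

Derivation:
Initial: x=3.0000 theta=0.4000
After 1 (propagate distance d=20): x=11.0000 theta=0.4000
Rounded to 4 decimal places: x = 11.0000, theta = 0.4000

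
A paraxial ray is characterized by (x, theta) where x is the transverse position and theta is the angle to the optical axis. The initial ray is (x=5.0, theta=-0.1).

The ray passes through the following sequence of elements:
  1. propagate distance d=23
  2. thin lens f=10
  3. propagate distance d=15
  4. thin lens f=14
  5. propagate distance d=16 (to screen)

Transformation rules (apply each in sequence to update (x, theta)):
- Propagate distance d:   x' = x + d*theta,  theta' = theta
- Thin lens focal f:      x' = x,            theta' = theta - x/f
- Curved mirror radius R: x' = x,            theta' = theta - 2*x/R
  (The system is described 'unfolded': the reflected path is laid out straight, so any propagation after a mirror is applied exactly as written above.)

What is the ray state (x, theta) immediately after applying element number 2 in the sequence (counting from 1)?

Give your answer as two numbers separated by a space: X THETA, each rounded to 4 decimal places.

Initial: x=5.0000 theta=-0.1000
After 1 (propagate distance d=23): x=2.7000 theta=-0.1000
After 2 (thin lens f=10): x=2.7000 theta=-0.3700
Rounded to 4 decimal places: x = 2.7000, theta = -0.3700

Answer: 2.7000 -0.3700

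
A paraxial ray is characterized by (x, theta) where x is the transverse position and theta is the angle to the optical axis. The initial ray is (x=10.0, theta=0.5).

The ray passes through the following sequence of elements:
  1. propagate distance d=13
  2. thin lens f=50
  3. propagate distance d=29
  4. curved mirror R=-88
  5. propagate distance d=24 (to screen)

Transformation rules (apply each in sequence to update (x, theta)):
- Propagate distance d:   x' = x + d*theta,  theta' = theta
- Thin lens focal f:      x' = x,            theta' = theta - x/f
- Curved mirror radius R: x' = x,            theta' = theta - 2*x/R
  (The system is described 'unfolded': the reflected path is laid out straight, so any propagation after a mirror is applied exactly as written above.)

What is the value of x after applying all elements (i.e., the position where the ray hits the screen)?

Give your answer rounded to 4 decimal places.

Initial: x=10.0000 theta=0.5000
After 1 (propagate distance d=13): x=16.5000 theta=0.5000
After 2 (thin lens f=50): x=16.5000 theta=0.1700
After 3 (propagate distance d=29): x=21.4300 theta=0.1700
After 4 (curved mirror R=-88): x=21.4300 theta=2891/4400 (≈0.6570)
After 5 (propagate distance d=24 (to screen)): x=40919/1100 (≈37.1991) theta=2891/4400 (≈0.6570)
Rounded to 4 decimal places: x = 37.1991

Answer: 37.1991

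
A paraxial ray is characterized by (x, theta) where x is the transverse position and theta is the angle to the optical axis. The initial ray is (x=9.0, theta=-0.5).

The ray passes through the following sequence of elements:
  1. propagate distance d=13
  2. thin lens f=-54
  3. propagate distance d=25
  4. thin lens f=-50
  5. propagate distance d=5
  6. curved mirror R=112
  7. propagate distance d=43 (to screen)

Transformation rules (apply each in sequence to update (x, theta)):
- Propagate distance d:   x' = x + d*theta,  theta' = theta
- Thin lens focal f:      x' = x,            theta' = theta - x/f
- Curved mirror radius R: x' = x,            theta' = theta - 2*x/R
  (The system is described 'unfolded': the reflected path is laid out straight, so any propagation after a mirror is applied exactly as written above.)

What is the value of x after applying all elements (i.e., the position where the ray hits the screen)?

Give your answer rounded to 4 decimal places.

Answer: -29.8985

Derivation:
Initial: x=9.0000 theta=-0.5000
After 1 (propagate distance d=13): x=2.5000 theta=-0.5000
After 2 (thin lens f=-54): x=2.5000 theta=-49/108 (≈-0.4537)
After 3 (propagate distance d=25): x=-955/108 (≈-8.8426) theta=-49/108 (≈-0.4537)
After 4 (thin lens f=-50): x=-955/108 (≈-8.8426) theta=-227/360 (≈-0.6306)
After 5 (propagate distance d=5): x=-2591/216 (≈-11.9954) theta=-227/360 (≈-0.6306)
After 6 (curved mirror R=112): x=-2591/216 (≈-11.9954) theta=-25181/60480 (≈-0.4164)
After 7 (propagate distance d=43 (to screen)): x=-1808263/60480 (≈-29.8985) theta=-25181/60480 (≈-0.4164)
Rounded to 4 decimal places: x = -29.8985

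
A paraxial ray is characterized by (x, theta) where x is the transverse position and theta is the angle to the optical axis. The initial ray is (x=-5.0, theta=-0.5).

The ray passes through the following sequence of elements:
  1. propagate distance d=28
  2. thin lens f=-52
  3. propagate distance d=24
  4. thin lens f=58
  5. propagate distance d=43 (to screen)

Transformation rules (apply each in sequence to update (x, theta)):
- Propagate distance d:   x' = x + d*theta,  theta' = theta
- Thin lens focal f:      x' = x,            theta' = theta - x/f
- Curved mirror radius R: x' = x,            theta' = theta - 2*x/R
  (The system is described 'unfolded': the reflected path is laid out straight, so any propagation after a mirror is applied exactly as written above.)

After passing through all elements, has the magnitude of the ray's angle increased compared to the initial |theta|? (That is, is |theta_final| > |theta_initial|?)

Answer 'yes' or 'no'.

Answer: no

Derivation:
Initial: x=-5.0000 theta=-0.5000
After 1 (propagate distance d=28): x=-19.0000 theta=-0.5000
After 2 (thin lens f=-52): x=-19.0000 theta=-45/52 (≈-0.8654)
After 3 (propagate distance d=24): x=-517/13 (≈-39.7692) theta=-45/52 (≈-0.8654)
After 4 (thin lens f=58): x=-517/13 (≈-39.7692) theta=-271/1508 (≈-0.1797)
After 5 (propagate distance d=43 (to screen)): x=-71625/1508 (≈-47.4967) theta=-271/1508 (≈-0.1797)
|theta_initial|=0.5000 |theta_final|=271/1508 (≈0.1797) -> not increased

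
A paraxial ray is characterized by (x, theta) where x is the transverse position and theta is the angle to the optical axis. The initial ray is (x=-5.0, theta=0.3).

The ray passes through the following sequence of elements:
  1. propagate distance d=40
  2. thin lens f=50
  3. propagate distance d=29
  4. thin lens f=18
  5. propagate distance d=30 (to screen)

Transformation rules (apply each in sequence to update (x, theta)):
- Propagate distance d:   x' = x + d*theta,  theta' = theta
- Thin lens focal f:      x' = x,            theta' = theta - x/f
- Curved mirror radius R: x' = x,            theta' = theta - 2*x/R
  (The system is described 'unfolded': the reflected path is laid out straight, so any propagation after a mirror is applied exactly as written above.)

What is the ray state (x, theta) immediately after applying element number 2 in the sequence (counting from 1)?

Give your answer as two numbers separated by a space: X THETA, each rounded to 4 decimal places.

Answer: 7.0000 0.1600

Derivation:
Initial: x=-5.0000 theta=0.3000
After 1 (propagate distance d=40): x=7.0000 theta=0.3000
After 2 (thin lens f=50): x=7.0000 theta=0.1600
Rounded to 4 decimal places: x = 7.0000, theta = 0.1600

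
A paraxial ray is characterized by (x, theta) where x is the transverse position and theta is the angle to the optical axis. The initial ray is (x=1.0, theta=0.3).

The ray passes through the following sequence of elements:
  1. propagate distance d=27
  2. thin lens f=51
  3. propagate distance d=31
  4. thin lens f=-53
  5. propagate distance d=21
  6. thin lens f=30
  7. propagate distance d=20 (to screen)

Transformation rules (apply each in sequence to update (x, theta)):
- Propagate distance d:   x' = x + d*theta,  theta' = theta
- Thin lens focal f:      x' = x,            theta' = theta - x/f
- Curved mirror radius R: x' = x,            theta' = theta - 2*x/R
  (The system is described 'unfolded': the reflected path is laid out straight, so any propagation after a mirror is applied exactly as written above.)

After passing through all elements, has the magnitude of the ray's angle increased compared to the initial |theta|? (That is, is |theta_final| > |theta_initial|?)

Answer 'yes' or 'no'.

Answer: yes

Derivation:
Initial: x=1.0000 theta=0.3000
After 1 (propagate distance d=27): x=9.1000 theta=0.3000
After 2 (thin lens f=51): x=9.1000 theta=31/255 (≈0.1216)
After 3 (propagate distance d=31): x=6563/510 (≈12.8686) theta=31/255 (≈0.1216)
After 4 (thin lens f=-53): x=6563/510 (≈12.8686) theta=3283/9010 (≈0.3644)
After 5 (propagate distance d=21): x=277334/13515 (≈20.5205) theta=3283/9010 (≈0.3644)
After 6 (thin lens f=30): x=277334/13515 (≈20.5205) theta=-129599/405450 (≈-0.3196)
After 7 (propagate distance d=20 (to screen)): x=572804/40545 (≈14.1276) theta=-129599/405450 (≈-0.3196)
|theta_initial|=0.3000 |theta_final|=129599/405450 (≈0.3196) -> increased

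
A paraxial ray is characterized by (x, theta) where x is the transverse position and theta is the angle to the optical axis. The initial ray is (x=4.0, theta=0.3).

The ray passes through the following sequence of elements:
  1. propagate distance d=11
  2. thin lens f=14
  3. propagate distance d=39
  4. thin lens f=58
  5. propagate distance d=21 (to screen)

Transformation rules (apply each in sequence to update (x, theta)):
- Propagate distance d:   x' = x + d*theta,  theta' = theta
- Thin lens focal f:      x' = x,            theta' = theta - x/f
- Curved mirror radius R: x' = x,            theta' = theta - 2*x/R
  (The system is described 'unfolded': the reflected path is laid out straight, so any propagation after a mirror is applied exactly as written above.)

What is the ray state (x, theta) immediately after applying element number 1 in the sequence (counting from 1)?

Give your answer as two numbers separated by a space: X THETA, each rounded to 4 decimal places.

Initial: x=4.0000 theta=0.3000
After 1 (propagate distance d=11): x=7.3000 theta=0.3000
Rounded to 4 decimal places: x = 7.3000, theta = 0.3000

Answer: 7.3000 0.3000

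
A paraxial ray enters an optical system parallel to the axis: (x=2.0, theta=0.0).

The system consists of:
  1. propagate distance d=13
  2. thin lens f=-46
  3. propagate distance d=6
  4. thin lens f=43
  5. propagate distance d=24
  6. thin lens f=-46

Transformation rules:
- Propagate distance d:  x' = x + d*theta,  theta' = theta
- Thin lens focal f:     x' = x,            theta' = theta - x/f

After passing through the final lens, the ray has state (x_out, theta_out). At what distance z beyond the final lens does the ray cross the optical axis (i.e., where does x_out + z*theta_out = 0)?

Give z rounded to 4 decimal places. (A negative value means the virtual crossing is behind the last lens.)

Initial: x=2.0000 theta=0.0000
After 1 (propagate distance d=13): x=2.0000 theta=0.0000
After 2 (thin lens f=-46): x=2.0000 theta=1/23 (≈0.0435)
After 3 (propagate distance d=6): x=52/23 (≈2.2609) theta=1/23 (≈0.0435)
After 4 (thin lens f=43): x=52/23 (≈2.2609) theta=-9/989 (≈-0.0091)
After 5 (propagate distance d=24): x=2020/989 (≈2.0425) theta=-9/989 (≈-0.0091)
After 6 (thin lens f=-46): x=2020/989 (≈2.0425) theta=803/22747 (≈0.0353)
z_focus = -x_out/theta_out = -(2020/989)/(803/22747) = -46460/803 ≈ -57.8580
Rounded to 4 decimal places: z = -57.8580

Answer: -57.8580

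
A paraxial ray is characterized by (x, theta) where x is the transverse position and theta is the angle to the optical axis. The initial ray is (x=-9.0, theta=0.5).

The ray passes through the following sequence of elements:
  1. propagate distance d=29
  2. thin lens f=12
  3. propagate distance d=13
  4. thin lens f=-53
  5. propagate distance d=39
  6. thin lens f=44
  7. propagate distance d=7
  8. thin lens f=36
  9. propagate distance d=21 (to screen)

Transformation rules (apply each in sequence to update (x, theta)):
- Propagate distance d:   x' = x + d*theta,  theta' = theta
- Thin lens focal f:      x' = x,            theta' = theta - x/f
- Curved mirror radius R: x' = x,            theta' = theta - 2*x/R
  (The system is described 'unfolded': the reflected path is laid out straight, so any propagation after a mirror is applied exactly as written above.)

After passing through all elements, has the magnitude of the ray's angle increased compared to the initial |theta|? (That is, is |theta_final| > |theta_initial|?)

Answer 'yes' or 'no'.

Answer: no

Derivation:
Initial: x=-9.0000 theta=0.5000
After 1 (propagate distance d=29): x=5.5000 theta=0.5000
After 2 (thin lens f=12): x=5.5000 theta=1/24 (≈0.0417)
After 3 (propagate distance d=13): x=145/24 (≈6.0417) theta=1/24 (≈0.0417)
After 4 (thin lens f=-53): x=145/24 (≈6.0417) theta=33/212 (≈0.1557)
After 5 (propagate distance d=39): x=15407/1272 (≈12.1124) theta=33/212 (≈0.1557)
After 6 (thin lens f=44): x=15407/1272 (≈12.1124) theta=-6695/55968 (≈-0.1196)
After 7 (propagate distance d=7): x=631043/55968 (≈11.2751) theta=-6695/55968 (≈-0.1196)
After 8 (thin lens f=36): x=631043/55968 (≈11.2751) theta=-872063/2014848 (≈-0.4328)
After 9 (propagate distance d=21 (to screen)): x=1468075/671616 (≈2.1859) theta=-872063/2014848 (≈-0.4328)
|theta_initial|=0.5000 |theta_final|=872063/2014848 (≈0.4328) -> not increased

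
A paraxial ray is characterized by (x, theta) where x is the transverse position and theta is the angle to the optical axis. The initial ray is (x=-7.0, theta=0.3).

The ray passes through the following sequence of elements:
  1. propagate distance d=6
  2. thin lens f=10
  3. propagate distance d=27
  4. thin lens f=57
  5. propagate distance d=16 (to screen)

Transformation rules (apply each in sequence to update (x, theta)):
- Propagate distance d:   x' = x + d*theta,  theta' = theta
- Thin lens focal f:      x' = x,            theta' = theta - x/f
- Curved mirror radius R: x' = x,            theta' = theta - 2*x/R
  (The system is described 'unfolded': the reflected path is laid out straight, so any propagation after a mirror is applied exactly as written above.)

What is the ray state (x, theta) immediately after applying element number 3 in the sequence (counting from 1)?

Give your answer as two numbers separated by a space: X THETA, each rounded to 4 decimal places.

Initial: x=-7.0000 theta=0.3000
After 1 (propagate distance d=6): x=-5.2000 theta=0.3000
After 2 (thin lens f=10): x=-5.2000 theta=0.8200
After 3 (propagate distance d=27): x=16.9400 theta=0.8200
Rounded to 4 decimal places: x = 16.9400, theta = 0.8200

Answer: 16.9400 0.8200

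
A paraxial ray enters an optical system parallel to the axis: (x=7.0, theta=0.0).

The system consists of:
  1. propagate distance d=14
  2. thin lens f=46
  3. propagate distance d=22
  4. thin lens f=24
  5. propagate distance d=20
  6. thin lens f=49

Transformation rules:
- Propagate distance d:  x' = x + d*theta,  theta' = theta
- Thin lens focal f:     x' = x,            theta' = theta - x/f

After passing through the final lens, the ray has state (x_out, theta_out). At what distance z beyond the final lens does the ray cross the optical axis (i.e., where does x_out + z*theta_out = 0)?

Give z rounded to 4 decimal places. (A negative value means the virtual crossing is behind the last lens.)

Initial: x=7.0000 theta=0.0000
After 1 (propagate distance d=14): x=7.0000 theta=0.0000
After 2 (thin lens f=46): x=7.0000 theta=-7/46 (≈-0.1522)
After 3 (propagate distance d=22): x=84/23 (≈3.6522) theta=-7/46 (≈-0.1522)
After 4 (thin lens f=24): x=84/23 (≈3.6522) theta=-7/23 (≈-0.3043)
After 5 (propagate distance d=20): x=-56/23 (≈-2.4348) theta=-7/23 (≈-0.3043)
After 6 (thin lens f=49): x=-56/23 (≈-2.4348) theta=-41/161 (≈-0.2547)
z_focus = -x_out/theta_out = -(-56/23)/(-41/161) = -392/41 ≈ -9.5610
Rounded to 4 decimal places: z = -9.5610

Answer: -9.5610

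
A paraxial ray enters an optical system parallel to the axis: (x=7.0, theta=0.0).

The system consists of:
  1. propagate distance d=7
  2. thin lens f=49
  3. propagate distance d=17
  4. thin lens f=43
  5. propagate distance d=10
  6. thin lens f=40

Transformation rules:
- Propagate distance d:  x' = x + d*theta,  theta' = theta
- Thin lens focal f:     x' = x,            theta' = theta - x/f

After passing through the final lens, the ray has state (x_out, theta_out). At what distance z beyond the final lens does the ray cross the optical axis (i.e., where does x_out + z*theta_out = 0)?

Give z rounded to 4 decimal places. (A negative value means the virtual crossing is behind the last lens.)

Answer: 6.9057

Derivation:
Initial: x=7.0000 theta=0.0000
After 1 (propagate distance d=7): x=7.0000 theta=0.0000
After 2 (thin lens f=49): x=7.0000 theta=-1/7 (≈-0.1429)
After 3 (propagate distance d=17): x=32/7 (≈4.5714) theta=-1/7 (≈-0.1429)
After 4 (thin lens f=43): x=32/7 (≈4.5714) theta=-75/301 (≈-0.2492)
After 5 (propagate distance d=10): x=626/301 (≈2.0797) theta=-75/301 (≈-0.2492)
After 6 (thin lens f=40): x=626/301 (≈2.0797) theta=-259/860 (≈-0.3012)
z_focus = -x_out/theta_out = -(626/301)/(-259/860) = 12520/1813 ≈ 6.9057
Rounded to 4 decimal places: z = 6.9057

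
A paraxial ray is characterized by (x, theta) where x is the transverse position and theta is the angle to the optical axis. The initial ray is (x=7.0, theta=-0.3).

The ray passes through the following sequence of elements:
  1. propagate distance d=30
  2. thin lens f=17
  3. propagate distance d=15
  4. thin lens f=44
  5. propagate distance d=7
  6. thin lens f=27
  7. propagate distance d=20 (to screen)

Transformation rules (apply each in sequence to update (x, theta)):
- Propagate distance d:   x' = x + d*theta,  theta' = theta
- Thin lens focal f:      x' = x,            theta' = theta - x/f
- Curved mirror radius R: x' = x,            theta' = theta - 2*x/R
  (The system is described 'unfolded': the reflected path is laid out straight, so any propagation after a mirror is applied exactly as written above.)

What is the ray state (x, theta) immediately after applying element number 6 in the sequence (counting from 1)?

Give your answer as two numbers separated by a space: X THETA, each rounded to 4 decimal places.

Answer: -5.2584 0.1200

Derivation:
Initial: x=7.0000 theta=-0.3000
After 1 (propagate distance d=30): x=-2.0000 theta=-0.3000
After 2 (thin lens f=17): x=-2.0000 theta=-31/170 (≈-0.1824)
After 3 (propagate distance d=15): x=-161/34 (≈-4.7353) theta=-31/170 (≈-0.1824)
After 4 (thin lens f=44): x=-161/34 (≈-4.7353) theta=-559/7480 (≈-0.0747)
After 5 (propagate distance d=7): x=-39333/7480 (≈-5.2584) theta=-559/7480 (≈-0.0747)
After 6 (thin lens f=27): x=-39333/7480 (≈-5.2584) theta=202/1683 (≈0.1200)
Rounded to 4 decimal places: x = -5.2584, theta = 0.1200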